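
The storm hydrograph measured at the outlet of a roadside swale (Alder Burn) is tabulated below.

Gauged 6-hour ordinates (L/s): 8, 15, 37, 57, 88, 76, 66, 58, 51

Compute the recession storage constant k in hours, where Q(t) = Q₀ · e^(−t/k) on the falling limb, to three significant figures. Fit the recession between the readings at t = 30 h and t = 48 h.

k ≈ 45.1 h

On the falling limb, Q drops from 76 to 51 L/s between t = 30 h and t = 48 h (Δt = 18 h).
k = −Δt / ln(Q₂/Q₁) = −18 / ln(51/76) = 45.1 h.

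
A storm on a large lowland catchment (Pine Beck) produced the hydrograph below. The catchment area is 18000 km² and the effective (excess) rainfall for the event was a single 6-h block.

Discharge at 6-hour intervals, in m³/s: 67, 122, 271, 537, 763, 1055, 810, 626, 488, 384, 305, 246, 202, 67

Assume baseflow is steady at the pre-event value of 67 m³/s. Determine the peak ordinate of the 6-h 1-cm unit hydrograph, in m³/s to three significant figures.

Direct runoff: 0.0, 55.0, 204.0, 470.0, 696.0, 988.0, 743.0, 559.0, 421.0, 317.0, 238.0, 179.0, 135.0, 0.0 m³/s; ΣQ_DR = 5005 m³/s, peak = 988.0 m³/s.
Runoff depth d = ΣQ_DR·Δt / A = 5005 × 21600 / (18000 km²) = 6.006 mm.
The 1-cm UH is the DRH scaled by (10 mm)/d, so U_p = 988.0 × 10/6.006 = 1650 m³/s.

U_p ≈ 1650 m³/s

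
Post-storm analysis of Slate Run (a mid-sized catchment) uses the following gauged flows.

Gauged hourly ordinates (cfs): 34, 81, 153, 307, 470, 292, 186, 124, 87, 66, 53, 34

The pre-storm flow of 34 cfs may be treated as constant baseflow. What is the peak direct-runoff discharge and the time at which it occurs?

Subtracting baseflow gives direct-runoff ordinates: 0.0, 47.0, 119.0, 273.0, 436.0, 258.0, 152.0, 90.0, 53.0, 32.0, 19.0, 0.0 cfs.
The maximum is 436.0 cfs, occurring at the reading for t = 4 h.

Q_p = 436.0 cfs at t = 4 h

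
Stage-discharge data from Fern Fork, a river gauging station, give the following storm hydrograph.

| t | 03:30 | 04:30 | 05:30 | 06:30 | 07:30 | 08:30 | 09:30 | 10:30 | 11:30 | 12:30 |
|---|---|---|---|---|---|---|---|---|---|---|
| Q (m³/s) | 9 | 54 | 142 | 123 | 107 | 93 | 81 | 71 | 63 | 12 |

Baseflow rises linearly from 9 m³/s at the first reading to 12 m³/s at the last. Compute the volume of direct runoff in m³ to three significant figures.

V ≈ 2.34 × 10^6 m³

Direct-runoff ordinates (Q − Q_b): 0.00, 44.67, 132.33, 113.00, 96.67, 82.33, 70.00, 59.67, 51.33, 0.00 m³/s.
ΣQ_DR = 650.0 m³/s.
With Δt = 1 h = 3600 s, V = ΣQ_DR · Δt = 650.0 × 3600 = 2.34 × 10^6 m³.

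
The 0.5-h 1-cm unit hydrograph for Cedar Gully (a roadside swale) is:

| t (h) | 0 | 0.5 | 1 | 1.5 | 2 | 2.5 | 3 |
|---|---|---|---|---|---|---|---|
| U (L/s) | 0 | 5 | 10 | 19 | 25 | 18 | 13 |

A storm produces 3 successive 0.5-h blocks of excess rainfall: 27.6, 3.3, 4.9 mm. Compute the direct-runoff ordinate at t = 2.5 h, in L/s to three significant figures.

Q ≈ 67.2 L/s

By discrete convolution, Q_j = Σ (P_i / 10 mm) · U_{j−i}.
At t = 2.5 h (j=5): Q = (27.6/10)·18 + (3.3/10)·25 + (4.9/10)·19 = 67.2 L/s.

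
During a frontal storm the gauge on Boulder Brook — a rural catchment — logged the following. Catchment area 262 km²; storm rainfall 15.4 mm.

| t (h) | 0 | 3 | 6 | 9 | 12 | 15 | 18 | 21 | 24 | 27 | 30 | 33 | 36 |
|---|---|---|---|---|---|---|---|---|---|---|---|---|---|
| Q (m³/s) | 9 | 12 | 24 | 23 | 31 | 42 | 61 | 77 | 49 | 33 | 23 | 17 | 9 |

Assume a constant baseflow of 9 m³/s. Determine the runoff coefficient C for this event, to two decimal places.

C ≈ 0.78

ΣQ_DR = 293.0 m³/s; V = ΣQ_DR·Δt = 3.164 × 10^6 m³.
Runoff depth d = V / A = 12.08 mm.
C = d / P = 12.08 / 15.4 = 0.78.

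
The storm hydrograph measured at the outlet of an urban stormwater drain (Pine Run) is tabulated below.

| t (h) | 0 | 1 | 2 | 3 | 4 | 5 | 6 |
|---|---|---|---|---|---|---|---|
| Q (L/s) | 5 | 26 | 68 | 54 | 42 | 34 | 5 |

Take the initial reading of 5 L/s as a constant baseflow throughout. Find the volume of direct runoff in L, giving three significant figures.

V ≈ 7.16 × 10^5 L

Direct-runoff ordinates (Q − Q_b): 0.0, 21.0, 63.0, 49.0, 37.0, 29.0, 0.0 L/s.
ΣQ_DR = 199.0 L/s.
With Δt = 1 h = 3600 s, V = ΣQ_DR · Δt = 199.0 × 3600 = 7.16 × 10^5 L.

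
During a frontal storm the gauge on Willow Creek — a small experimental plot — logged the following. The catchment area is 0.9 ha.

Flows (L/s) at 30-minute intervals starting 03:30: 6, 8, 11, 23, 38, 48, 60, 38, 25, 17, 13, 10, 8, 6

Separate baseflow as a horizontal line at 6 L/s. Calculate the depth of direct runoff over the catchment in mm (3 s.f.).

Direct runoff: 0.0, 2.0, 5.0, 17.0, 32.0, 42.0, 54.0, 32.0, 19.0, 11.0, 7.0, 4.0, 2.0, 0.0 L/s; ΣQ_DR = 227.0 L/s.
V = ΣQ_DR · Δt = 227.0 × 1800 s = 4.086 × 10^5 L.
Over A = 0.9 ha, depth = V / A = 45.4 mm.

d ≈ 45.4 mm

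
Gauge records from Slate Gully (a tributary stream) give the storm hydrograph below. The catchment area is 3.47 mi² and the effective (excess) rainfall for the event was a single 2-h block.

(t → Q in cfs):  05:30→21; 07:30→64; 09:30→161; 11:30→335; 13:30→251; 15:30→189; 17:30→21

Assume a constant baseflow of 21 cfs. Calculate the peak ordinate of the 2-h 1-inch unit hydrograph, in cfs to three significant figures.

Direct runoff: 0.0, 43.0, 140.0, 314.0, 230.0, 168.0, 0.0 cfs; ΣQ_DR = 895.0 cfs, peak = 314.0 cfs.
Runoff depth d = ΣQ_DR·Δt / A = 895.0 × 7200 / (3.47 mi²) = 0.7994 in.
The 1-inch UH is the DRH scaled by (1 in)/d, so U_p = 314.0 × 1/0.7994 = 393 cfs.

U_p ≈ 393 cfs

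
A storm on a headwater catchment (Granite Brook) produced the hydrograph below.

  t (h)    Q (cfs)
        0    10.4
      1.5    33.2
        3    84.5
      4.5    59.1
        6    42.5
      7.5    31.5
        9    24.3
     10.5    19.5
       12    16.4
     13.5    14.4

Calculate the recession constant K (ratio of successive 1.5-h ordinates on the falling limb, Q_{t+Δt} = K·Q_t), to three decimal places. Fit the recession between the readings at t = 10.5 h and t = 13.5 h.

Using the recession-limb readings at t = 10.5 h and t = 13.5 h: Q falls from 19.5 to 14.4 cfs over 2 intervals.
K = (Q₂/Q₁)^(1/2) = (14.4/19.5)^(1/2) = 0.859.

K ≈ 0.859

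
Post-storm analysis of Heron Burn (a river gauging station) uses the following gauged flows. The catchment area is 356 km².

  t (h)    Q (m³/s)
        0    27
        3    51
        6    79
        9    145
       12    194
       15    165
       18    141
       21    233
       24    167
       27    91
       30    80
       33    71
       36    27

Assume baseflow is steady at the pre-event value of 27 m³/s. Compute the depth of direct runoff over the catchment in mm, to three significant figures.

Direct runoff: 0.0, 24.0, 52.0, 118.0, 167.0, 138.0, 114.0, 206.0, 140.0, 64.0, 53.0, 44.0, 0.0 m³/s; ΣQ_DR = 1120 m³/s.
V = ΣQ_DR · Δt = 1120 × 10800 s = 1.210 × 10^7 m³.
Over A = 356 km², depth = V / A = 34.0 mm.

d ≈ 34.0 mm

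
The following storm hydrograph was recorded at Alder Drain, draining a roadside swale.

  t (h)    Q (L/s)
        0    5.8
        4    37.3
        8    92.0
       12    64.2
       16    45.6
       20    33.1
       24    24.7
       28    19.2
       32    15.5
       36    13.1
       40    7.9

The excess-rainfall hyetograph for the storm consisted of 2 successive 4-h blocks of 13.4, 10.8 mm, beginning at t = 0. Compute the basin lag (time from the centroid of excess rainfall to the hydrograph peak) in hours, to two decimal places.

t_L ≈ 4.21 h

Centroid of excess rainfall: t_c = Σ P_i·t̄_i / ΣP_i = 3.7851 h (block centres at 2, 6 h).
Hydrograph peak occurs at t = 8 h, so basin lag t_L = 8 − 3.7851 = 4.21 h.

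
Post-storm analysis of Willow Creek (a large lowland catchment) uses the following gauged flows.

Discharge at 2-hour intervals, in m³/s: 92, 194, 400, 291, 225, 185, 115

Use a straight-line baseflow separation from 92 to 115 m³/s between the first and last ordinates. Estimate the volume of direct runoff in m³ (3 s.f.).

V ≈ 5.60 × 10^6 m³

Direct-runoff ordinates (Q − Q_b): 0.00, 98.17, 300.33, 187.50, 117.67, 73.83, 0.00 m³/s.
ΣQ_DR = 777.5 m³/s.
With Δt = 2 h = 7200 s, V = ΣQ_DR · Δt = 777.5 × 7200 = 5.60 × 10^6 m³.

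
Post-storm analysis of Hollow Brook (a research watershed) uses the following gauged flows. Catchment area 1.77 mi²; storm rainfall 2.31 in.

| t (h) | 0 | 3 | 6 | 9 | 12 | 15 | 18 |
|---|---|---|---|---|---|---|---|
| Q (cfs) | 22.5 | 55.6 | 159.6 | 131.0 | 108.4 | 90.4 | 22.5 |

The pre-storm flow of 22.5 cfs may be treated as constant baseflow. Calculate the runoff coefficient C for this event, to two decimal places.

C ≈ 0.49

ΣQ_DR = 432.5 cfs; V = ΣQ_DR·Δt = 4.671 × 10^6 ft³.
Runoff depth d = V / A = 1.136 in.
C = d / P = 1.136 / 2.31 = 0.49.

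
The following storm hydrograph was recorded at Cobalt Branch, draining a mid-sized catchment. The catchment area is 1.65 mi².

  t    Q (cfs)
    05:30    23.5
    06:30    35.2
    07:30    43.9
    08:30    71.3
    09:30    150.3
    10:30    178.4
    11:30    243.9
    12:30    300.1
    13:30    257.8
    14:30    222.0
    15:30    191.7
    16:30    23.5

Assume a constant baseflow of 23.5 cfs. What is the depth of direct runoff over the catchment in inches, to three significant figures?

Direct runoff: 0.0, 11.7, 20.4, 47.8, 126.8, 154.9, 220.4, 276.6, 234.3, 198.5, 168.2, 0.0 cfs; ΣQ_DR = 1460 cfs.
V = ΣQ_DR · Δt = 1460 × 3600 s = 5.255 × 10^6 ft³.
Over A = 1.65 mi², depth = V / A = 1.37 in.

d ≈ 1.37 in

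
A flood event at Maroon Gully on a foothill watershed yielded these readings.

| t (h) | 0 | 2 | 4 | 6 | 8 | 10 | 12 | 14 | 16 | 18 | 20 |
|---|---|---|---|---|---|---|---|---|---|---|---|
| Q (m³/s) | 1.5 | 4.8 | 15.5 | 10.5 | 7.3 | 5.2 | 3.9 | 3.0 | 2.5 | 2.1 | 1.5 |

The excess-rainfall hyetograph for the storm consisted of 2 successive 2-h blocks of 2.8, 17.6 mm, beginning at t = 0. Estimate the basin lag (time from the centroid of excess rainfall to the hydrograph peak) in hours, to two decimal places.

Centroid of excess rainfall: t_c = Σ P_i·t̄_i / ΣP_i = 2.7255 h (block centres at 1, 3 h).
Hydrograph peak occurs at t = 4 h, so basin lag t_L = 4 − 2.7255 = 1.27 h.

t_L ≈ 1.27 h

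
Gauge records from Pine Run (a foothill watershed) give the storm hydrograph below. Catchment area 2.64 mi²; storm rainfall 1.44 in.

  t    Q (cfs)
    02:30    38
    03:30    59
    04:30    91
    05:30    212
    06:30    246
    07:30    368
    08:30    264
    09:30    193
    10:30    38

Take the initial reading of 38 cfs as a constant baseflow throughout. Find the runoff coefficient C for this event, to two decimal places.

ΣQ_DR = 1167 cfs; V = ΣQ_DR·Δt = 4.201 × 10^6 ft³.
Runoff depth d = V / A = 0.6850 in.
C = d / P = 0.6850 / 1.44 = 0.48.

C ≈ 0.48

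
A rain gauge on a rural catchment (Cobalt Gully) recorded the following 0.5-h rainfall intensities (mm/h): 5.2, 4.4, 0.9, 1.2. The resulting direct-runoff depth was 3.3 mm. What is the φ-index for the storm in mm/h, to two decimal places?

φ ≈ 1.50 mm/h

Only the 2 blocks with intensity above φ contribute runoff: 5.2, 4.4 mm/h.
Σ(I−φ)·Δt = d  ⇒  (5.2+4.4 − 2φ)·0.5 = 3.3
φ = (9.600 − 3.3/0.5) / 2 = 1.50 mm/h.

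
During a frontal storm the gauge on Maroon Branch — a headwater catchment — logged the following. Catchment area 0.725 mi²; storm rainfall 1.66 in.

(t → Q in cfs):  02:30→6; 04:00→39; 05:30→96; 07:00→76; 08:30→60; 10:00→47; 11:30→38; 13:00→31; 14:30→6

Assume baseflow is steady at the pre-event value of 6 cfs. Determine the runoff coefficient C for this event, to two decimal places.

C ≈ 0.67

ΣQ_DR = 345.0 cfs; V = ΣQ_DR·Δt = 1.863 × 10^6 ft³.
Runoff depth d = V / A = 1.106 in.
C = d / P = 1.106 / 1.66 = 0.67.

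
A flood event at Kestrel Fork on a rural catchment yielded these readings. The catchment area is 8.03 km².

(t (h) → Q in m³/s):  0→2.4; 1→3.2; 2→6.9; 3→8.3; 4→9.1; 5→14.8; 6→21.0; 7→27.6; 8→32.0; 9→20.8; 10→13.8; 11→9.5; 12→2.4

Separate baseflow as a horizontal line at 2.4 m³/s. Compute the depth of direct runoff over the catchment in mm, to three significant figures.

d ≈ 63.0 mm

Direct runoff: 0.0, 0.8, 4.5, 5.9, 6.7, 12.4, 18.6, 25.2, 29.6, 18.4, 11.4, 7.1, 0.0 m³/s; ΣQ_DR = 140.6 m³/s.
V = ΣQ_DR · Δt = 140.6 × 3600 s = 5.062 × 10^5 m³.
Over A = 8.03 km², depth = V / A = 63.0 mm.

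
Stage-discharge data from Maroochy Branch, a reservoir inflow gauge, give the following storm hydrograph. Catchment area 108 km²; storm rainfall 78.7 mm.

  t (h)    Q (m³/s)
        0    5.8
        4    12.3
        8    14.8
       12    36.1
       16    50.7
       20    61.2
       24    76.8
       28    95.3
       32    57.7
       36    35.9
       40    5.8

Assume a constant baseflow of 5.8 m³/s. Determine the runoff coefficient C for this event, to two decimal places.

C ≈ 0.66

ΣQ_DR = 388.6 m³/s; V = ΣQ_DR·Δt = 5.596 × 10^6 m³.
Runoff depth d = V / A = 51.81 mm.
C = d / P = 51.81 / 78.7 = 0.66.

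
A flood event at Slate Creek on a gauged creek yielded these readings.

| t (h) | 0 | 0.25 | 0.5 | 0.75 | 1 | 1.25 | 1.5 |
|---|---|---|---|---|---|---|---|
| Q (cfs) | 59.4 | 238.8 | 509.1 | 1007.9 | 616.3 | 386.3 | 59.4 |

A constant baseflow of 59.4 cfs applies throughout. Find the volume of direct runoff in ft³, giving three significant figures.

Direct-runoff ordinates (Q − Q_b): 0.0, 179.4, 449.7, 948.5, 556.9, 326.9, 0.0 cfs.
ΣQ_DR = 2461 cfs.
With Δt = 0.25 h = 900 s, V = ΣQ_DR · Δt = 2461 × 900 = 2.22 × 10^6 ft³.

V ≈ 2.22 × 10^6 ft³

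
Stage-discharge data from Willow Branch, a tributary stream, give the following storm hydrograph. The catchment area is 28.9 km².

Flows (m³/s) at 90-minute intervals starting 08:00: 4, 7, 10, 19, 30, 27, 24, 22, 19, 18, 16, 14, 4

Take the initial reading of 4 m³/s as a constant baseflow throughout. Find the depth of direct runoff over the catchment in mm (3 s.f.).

Direct runoff: 0.0, 3.0, 6.0, 15.0, 26.0, 23.0, 20.0, 18.0, 15.0, 14.0, 12.0, 10.0, 0.0 m³/s; ΣQ_DR = 162.0 m³/s.
V = ΣQ_DR · Δt = 162.0 × 5400 s = 8.748 × 10^5 m³.
Over A = 28.9 km², depth = V / A = 30.3 mm.

d ≈ 30.3 mm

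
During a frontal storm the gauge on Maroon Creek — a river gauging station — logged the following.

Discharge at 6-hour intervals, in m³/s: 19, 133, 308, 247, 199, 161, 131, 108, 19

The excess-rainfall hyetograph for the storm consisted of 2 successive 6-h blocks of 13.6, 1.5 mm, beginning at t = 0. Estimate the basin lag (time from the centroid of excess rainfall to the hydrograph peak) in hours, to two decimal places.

t_L ≈ 8.40 h

Centroid of excess rainfall: t_c = Σ P_i·t̄_i / ΣP_i = 3.5960 h (block centres at 3, 9 h).
Hydrograph peak occurs at t = 12 h, so basin lag t_L = 12 − 3.5960 = 8.40 h.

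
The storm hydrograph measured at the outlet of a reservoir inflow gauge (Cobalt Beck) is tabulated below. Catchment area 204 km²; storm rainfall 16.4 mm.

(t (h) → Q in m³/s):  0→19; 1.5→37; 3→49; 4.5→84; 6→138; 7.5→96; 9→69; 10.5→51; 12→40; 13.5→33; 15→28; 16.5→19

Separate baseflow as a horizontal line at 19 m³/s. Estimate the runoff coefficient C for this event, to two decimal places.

ΣQ_DR = 435.0 m³/s; V = ΣQ_DR·Δt = 2.349 × 10^6 m³.
Runoff depth d = V / A = 11.51 mm.
C = d / P = 11.51 / 16.4 = 0.70.

C ≈ 0.70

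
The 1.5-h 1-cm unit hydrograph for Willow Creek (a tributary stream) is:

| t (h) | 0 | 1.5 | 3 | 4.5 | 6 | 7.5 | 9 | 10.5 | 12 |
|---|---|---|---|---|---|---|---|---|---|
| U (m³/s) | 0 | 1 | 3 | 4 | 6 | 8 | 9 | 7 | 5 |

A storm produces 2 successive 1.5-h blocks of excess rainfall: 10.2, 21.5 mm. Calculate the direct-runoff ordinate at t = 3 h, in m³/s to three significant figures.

Q ≈ 5.21 m³/s

By discrete convolution, Q_j = Σ (P_i / 10 mm) · U_{j−i}.
At t = 3 h (j=2): Q = (10.2/10)·3 + (21.5/10)·1 = 5.21 m³/s.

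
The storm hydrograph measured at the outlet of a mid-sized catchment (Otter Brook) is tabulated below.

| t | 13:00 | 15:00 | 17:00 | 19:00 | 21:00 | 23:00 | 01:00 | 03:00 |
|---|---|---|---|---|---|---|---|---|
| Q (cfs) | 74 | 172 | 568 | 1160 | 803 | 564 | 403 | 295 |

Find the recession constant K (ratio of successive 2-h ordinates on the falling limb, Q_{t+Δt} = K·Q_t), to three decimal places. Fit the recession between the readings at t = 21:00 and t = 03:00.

Using the recession-limb readings at t = 21:00 and t = 03:00: Q falls from 803 to 295 cfs over 3 intervals.
K = (Q₂/Q₁)^(1/3) = (295/803)^(1/3) = 0.716.

K ≈ 0.716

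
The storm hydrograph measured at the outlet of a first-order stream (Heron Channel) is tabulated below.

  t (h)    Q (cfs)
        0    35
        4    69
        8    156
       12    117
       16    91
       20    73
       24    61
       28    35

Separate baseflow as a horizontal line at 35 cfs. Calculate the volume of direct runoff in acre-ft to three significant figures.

Direct-runoff ordinates (Q − Q_b): 0.0, 34.0, 121.0, 82.0, 56.0, 38.0, 26.0, 0.0 cfs.
ΣQ_DR = 357.0 cfs.
With Δt = 4 h = 14400 s, V = ΣQ_DR · Δt = 357.0 × 14400 = 5.14 × 10^6 ft³ = 118 acre-ft.

V ≈ 118 acre-ft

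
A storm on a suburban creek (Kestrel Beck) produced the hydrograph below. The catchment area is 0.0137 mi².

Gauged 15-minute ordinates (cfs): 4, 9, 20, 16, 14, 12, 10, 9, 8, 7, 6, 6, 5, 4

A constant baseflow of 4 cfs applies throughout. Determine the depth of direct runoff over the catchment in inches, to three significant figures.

Direct runoff: 0.0, 5.0, 16.0, 12.0, 10.0, 8.0, 6.0, 5.0, 4.0, 3.0, 2.0, 2.0, 1.0, 0.0 cfs; ΣQ_DR = 74.00 cfs.
V = ΣQ_DR · Δt = 74.00 × 900 s = 66600 ft³.
Over A = 0.0137 mi², depth = V / A = 2.09 in.

d ≈ 2.09 in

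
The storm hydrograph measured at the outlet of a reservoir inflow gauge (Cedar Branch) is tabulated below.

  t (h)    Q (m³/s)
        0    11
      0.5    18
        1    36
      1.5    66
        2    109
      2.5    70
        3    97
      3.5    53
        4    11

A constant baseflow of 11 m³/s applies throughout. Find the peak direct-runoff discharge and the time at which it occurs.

Q_p = 98.0 m³/s at t = 2 h

Subtracting baseflow gives direct-runoff ordinates: 0.0, 7.0, 25.0, 55.0, 98.0, 59.0, 86.0, 42.0, 0.0 m³/s.
The maximum is 98.0 m³/s, occurring at the reading for t = 2 h.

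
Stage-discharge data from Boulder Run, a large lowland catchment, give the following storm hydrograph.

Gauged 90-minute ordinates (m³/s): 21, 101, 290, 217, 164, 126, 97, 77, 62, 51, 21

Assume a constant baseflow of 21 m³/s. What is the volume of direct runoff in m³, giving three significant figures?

Direct-runoff ordinates (Q − Q_b): 0.0, 80.0, 269.0, 196.0, 143.0, 105.0, 76.0, 56.0, 41.0, 30.0, 0.0 m³/s.
ΣQ_DR = 996.0 m³/s.
With Δt = 1.5 h = 5400 s, V = ΣQ_DR · Δt = 996.0 × 5400 = 5.38 × 10^6 m³.

V ≈ 5.38 × 10^6 m³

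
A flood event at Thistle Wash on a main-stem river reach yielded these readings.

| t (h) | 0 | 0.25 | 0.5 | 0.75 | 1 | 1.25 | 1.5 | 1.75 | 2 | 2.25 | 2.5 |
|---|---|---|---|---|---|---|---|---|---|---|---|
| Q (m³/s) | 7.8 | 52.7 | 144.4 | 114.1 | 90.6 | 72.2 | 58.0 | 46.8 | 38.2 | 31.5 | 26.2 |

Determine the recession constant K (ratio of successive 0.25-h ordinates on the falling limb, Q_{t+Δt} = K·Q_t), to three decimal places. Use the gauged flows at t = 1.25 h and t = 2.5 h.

K ≈ 0.816

Using the recession-limb readings at t = 1.25 h and t = 2.5 h: Q falls from 72.2 to 26.2 m³/s over 5 intervals.
K = (Q₂/Q₁)^(1/5) = (26.2/72.2)^(1/5) = 0.816.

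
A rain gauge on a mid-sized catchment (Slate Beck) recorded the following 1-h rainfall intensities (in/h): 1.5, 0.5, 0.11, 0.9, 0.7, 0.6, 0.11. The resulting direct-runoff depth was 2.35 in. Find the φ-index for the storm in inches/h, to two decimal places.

Only the 5 blocks with intensity above φ contribute runoff: 1.5, 0.5, 0.9, 0.7, 0.6 in/h.
Σ(I−φ)·Δt = d  ⇒  (1.5+0.5+0.9+0.7+0.6 − 5φ)·1 = 2.35
φ = (4.200 − 2.35/1) / 5 = 0.37 in/h.

φ ≈ 0.37 in/h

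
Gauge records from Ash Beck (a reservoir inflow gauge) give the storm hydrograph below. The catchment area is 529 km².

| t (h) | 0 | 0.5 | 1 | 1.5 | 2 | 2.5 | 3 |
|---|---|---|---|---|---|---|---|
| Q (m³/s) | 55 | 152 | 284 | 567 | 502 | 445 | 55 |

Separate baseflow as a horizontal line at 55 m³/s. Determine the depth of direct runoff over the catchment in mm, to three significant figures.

d ≈ 5.70 mm

Direct runoff: 0.0, 97.0, 229.0, 512.0, 447.0, 390.0, 0.0 m³/s; ΣQ_DR = 1675 m³/s.
V = ΣQ_DR · Δt = 1675 × 1800 s = 3.015 × 10^6 m³.
Over A = 529 km², depth = V / A = 5.70 mm.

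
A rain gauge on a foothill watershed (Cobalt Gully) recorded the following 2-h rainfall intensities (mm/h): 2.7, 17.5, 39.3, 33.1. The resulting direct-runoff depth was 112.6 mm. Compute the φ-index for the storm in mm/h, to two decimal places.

Only the 3 blocks with intensity above φ contribute runoff: 17.5, 39.3, 33.1 mm/h.
Σ(I−φ)·Δt = d  ⇒  (17.5+39.3+33.1 − 3φ)·2 = 112.6
φ = (89.90 − 112.6/2) / 3 = 11.20 mm/h.

φ ≈ 11.20 mm/h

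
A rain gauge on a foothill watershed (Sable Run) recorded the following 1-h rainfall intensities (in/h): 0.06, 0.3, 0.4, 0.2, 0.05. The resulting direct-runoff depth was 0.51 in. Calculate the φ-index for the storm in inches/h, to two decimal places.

φ ≈ 0.13 in/h

Only the 3 blocks with intensity above φ contribute runoff: 0.3, 0.4, 0.2 in/h.
Σ(I−φ)·Δt = d  ⇒  (0.3+0.4+0.2 − 3φ)·1 = 0.51
φ = (0.9000 − 0.51/1) / 3 = 0.13 in/h.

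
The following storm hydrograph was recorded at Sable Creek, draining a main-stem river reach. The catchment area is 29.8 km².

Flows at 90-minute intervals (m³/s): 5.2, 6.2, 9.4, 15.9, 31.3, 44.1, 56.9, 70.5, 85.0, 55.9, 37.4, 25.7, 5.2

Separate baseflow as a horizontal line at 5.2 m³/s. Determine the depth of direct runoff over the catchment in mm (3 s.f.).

d ≈ 69.1 mm

Direct runoff: 0.0, 1.0, 4.2, 10.7, 26.1, 38.9, 51.7, 65.3, 79.8, 50.7, 32.2, 20.5, 0.0 m³/s; ΣQ_DR = 381.1 m³/s.
V = ΣQ_DR · Δt = 381.1 × 5400 s = 2.058 × 10^6 m³.
Over A = 29.8 km², depth = V / A = 69.1 mm.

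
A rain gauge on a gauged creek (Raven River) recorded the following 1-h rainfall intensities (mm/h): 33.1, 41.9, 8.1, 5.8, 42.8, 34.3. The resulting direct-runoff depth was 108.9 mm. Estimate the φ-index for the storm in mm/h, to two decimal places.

φ ≈ 10.80 mm/h

Only the 4 blocks with intensity above φ contribute runoff: 33.1, 41.9, 42.8, 34.3 mm/h.
Σ(I−φ)·Δt = d  ⇒  (33.1+41.9+42.8+34.3 − 4φ)·1 = 108.9
φ = (152.1 − 108.9/1) / 4 = 10.80 mm/h.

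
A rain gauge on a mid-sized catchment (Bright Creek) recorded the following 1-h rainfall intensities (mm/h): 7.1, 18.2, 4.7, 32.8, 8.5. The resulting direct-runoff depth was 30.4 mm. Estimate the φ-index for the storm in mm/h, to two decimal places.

φ ≈ 10.30 mm/h

Only the 2 blocks with intensity above φ contribute runoff: 18.2, 32.8 mm/h.
Σ(I−φ)·Δt = d  ⇒  (18.2+32.8 − 2φ)·1 = 30.4
φ = (51.00 − 30.4/1) / 2 = 10.30 mm/h.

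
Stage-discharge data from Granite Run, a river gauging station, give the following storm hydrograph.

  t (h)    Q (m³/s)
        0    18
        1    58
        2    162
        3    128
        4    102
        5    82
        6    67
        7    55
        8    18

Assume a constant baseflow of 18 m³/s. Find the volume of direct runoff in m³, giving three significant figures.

V ≈ 1.90 × 10^6 m³

Direct-runoff ordinates (Q − Q_b): 0.0, 40.0, 144.0, 110.0, 84.0, 64.0, 49.0, 37.0, 0.0 m³/s.
ΣQ_DR = 528.0 m³/s.
With Δt = 1 h = 3600 s, V = ΣQ_DR · Δt = 528.0 × 3600 = 1.90 × 10^6 m³.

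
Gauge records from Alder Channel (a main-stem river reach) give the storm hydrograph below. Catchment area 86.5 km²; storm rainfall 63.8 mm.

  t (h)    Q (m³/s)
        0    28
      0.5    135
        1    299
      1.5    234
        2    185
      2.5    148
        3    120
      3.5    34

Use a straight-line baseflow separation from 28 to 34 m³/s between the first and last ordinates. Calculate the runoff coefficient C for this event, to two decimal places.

ΣQ_DR = 935.0 m³/s; V = ΣQ_DR·Δt = 1.683 × 10^6 m³.
Runoff depth d = V / A = 19.46 mm.
C = d / P = 19.46 / 63.8 = 0.30.

C ≈ 0.30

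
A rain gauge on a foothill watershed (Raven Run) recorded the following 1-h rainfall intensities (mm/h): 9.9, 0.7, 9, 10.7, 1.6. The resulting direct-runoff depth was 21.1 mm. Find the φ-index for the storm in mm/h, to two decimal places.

Only the 3 blocks with intensity above φ contribute runoff: 9.9, 9, 10.7 mm/h.
Σ(I−φ)·Δt = d  ⇒  (9.9+9+10.7 − 3φ)·1 = 21.1
φ = (29.60 − 21.1/1) / 3 = 2.83 mm/h.

φ ≈ 2.83 mm/h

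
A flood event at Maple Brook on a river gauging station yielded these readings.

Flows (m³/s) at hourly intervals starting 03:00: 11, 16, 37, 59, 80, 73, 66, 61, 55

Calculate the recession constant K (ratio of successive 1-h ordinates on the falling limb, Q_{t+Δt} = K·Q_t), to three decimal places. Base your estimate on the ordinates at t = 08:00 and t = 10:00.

Using the recession-limb readings at t = 08:00 and t = 10:00: Q falls from 73 to 61 m³/s over 2 intervals.
K = (Q₂/Q₁)^(1/2) = (61/73)^(1/2) = 0.914.

K ≈ 0.914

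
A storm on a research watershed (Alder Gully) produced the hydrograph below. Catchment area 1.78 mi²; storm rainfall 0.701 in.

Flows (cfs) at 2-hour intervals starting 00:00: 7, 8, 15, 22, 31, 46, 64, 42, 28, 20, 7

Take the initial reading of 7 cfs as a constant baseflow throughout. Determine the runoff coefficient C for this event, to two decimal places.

C ≈ 0.53

ΣQ_DR = 213.0 cfs; V = ΣQ_DR·Δt = 1.534 × 10^6 ft³.
Runoff depth d = V / A = 0.3709 in.
C = d / P = 0.3709 / 0.701 = 0.53.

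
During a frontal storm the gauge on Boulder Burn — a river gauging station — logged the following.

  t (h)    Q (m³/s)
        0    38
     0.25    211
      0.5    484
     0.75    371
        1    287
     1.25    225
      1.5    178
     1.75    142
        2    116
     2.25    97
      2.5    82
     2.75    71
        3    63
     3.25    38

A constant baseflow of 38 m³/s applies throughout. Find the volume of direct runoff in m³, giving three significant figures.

Direct-runoff ordinates (Q − Q_b): 0.0, 173.0, 446.0, 333.0, 249.0, 187.0, 140.0, 104.0, 78.0, 59.0, 44.0, 33.0, 25.0, 0.0 m³/s.
ΣQ_DR = 1871 m³/s.
With Δt = 0.25 h = 900 s, V = ΣQ_DR · Δt = 1871 × 900 = 1.68 × 10^6 m³.

V ≈ 1.68 × 10^6 m³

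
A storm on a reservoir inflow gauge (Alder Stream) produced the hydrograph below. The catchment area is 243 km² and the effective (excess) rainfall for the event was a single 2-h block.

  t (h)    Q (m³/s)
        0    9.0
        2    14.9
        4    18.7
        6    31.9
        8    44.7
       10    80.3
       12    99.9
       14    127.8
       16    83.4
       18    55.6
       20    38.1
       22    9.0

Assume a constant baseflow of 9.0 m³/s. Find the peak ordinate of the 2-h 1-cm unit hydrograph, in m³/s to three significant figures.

Direct runoff: 0.0, 5.9, 9.7, 22.9, 35.7, 71.3, 90.9, 118.8, 74.4, 46.6, 29.1, 0.0 m³/s; ΣQ_DR = 505.3 m³/s, peak = 118.8 m³/s.
Runoff depth d = ΣQ_DR·Δt / A = 505.3 × 7200 / (243 km²) = 14.97 mm.
The 1-cm UH is the DRH scaled by (10 mm)/d, so U_p = 118.8 × 10/14.97 = 79.3 m³/s.

U_p ≈ 79.3 m³/s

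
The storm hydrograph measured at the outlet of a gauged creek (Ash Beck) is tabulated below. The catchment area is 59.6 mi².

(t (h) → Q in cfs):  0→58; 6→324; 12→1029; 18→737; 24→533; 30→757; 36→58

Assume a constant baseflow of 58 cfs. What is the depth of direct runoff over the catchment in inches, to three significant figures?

d ≈ 0.482 in

Direct runoff: 0.0, 266.0, 971.0, 679.0, 475.0, 699.0, 0.0 cfs; ΣQ_DR = 3090 cfs.
V = ΣQ_DR · Δt = 3090 × 21600 s = 6.674 × 10^7 ft³.
Over A = 59.6 mi², depth = V / A = 0.482 in.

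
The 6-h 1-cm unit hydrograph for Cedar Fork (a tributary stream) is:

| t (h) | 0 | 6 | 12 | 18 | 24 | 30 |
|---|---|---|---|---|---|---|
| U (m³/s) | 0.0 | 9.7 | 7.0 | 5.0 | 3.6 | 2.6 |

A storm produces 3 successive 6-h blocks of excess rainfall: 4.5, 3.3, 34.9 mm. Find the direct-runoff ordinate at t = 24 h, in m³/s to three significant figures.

By discrete convolution, Q_j = Σ (P_i / 10 mm) · U_{j−i}.
At t = 24 h (j=4): Q = (4.5/10)·3.6 + (3.3/10)·5.0 + (34.9/10)·7.0 = 27.7 m³/s.

Q ≈ 27.7 m³/s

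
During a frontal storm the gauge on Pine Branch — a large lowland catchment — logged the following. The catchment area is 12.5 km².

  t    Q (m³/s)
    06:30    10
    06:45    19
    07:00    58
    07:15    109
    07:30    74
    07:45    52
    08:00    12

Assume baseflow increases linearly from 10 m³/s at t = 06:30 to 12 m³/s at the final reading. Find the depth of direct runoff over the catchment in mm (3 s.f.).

d ≈ 18.5 mm

Direct runoff: 0.00, 8.67, 47.33, 98.00, 62.67, 40.33, 0.00 m³/s; ΣQ_DR = 257.0 m³/s.
V = ΣQ_DR · Δt = 257.0 × 900 s = 2.313 × 10^5 m³.
Over A = 12.5 km², depth = V / A = 18.5 mm.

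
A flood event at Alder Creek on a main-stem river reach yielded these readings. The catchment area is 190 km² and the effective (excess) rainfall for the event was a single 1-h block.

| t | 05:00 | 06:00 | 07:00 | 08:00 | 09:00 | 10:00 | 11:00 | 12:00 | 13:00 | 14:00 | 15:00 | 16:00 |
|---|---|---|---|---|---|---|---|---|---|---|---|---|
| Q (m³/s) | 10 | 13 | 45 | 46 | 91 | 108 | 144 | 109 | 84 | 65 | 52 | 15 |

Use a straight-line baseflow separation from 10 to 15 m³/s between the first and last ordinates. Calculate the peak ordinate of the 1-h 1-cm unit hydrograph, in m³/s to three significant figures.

U_p ≈ 110 m³/s

Direct runoff: 0.00, 2.55, 34.09, 34.64, 79.18, 95.73, 131.27, 95.82, 70.36, 50.91, 37.45, 0.00 m³/s; ΣQ_DR = 632.0 m³/s, peak = 131.27 m³/s.
Runoff depth d = ΣQ_DR·Δt / A = 632.0 × 3600 / (190 km²) = 11.97 mm.
The 1-cm UH is the DRH scaled by (10 mm)/d, so U_p = 131.27 × 10/11.97 = 110 m³/s.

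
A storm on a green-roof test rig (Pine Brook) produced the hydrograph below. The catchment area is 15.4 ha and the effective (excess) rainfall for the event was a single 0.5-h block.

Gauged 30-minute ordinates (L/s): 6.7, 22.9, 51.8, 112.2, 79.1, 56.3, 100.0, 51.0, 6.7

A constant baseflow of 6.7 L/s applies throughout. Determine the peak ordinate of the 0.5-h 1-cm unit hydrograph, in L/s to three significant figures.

Direct runoff: 0.0, 16.2, 45.1, 105.5, 72.4, 49.6, 93.3, 44.3, 0.0 L/s; ΣQ_DR = 426.4 L/s, peak = 105.5 L/s.
Runoff depth d = ΣQ_DR·Δt / A = 426.4 × 1800 / (15.4 ha) = 4.984 mm.
The 1-cm UH is the DRH scaled by (10 mm)/d, so U_p = 105.5 × 10/4.984 = 212 L/s.

U_p ≈ 212 L/s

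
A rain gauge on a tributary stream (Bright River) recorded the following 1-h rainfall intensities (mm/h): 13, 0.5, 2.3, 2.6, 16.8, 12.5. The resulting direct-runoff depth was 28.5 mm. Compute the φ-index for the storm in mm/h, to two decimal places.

Only the 3 blocks with intensity above φ contribute runoff: 13, 16.8, 12.5 mm/h.
Σ(I−φ)·Δt = d  ⇒  (13+16.8+12.5 − 3φ)·1 = 28.5
φ = (42.30 − 28.5/1) / 3 = 4.60 mm/h.

φ ≈ 4.60 mm/h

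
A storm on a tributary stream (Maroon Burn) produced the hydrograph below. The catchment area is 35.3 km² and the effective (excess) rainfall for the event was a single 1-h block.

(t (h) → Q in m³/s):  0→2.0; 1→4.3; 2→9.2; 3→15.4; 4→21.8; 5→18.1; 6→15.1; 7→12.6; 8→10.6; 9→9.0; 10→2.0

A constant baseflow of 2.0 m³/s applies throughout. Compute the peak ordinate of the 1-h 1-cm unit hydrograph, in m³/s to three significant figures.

Direct runoff: 0.0, 2.3, 7.2, 13.4, 19.8, 16.1, 13.1, 10.6, 8.6, 7.0, 0.0 m³/s; ΣQ_DR = 98.10 m³/s, peak = 19.8 m³/s.
Runoff depth d = ΣQ_DR·Δt / A = 98.10 × 3600 / (35.3 km²) = 10.00 mm.
The 1-cm UH is the DRH scaled by (10 mm)/d, so U_p = 19.8 × 10/10.00 = 19.8 m³/s.

U_p ≈ 19.8 m³/s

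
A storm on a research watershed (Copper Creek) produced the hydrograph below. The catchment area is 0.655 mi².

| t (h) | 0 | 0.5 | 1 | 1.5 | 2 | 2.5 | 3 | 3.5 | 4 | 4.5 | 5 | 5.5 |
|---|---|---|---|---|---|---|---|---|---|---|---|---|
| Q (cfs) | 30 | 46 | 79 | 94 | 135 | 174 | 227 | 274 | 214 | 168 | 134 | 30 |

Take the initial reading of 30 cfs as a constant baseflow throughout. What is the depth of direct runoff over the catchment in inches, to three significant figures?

d ≈ 1.47 in

Direct runoff: 0.0, 16.0, 49.0, 64.0, 105.0, 144.0, 197.0, 244.0, 184.0, 138.0, 104.0, 0.0 cfs; ΣQ_DR = 1245 cfs.
V = ΣQ_DR · Δt = 1245 × 1800 s = 2.241 × 10^6 ft³.
Over A = 0.655 mi², depth = V / A = 1.47 in.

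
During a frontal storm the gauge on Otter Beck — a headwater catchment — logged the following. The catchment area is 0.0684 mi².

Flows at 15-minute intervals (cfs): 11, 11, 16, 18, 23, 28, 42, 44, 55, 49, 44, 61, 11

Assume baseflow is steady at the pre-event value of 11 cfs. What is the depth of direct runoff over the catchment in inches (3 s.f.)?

d ≈ 1.53 in

Direct runoff: 0.0, 0.0, 5.0, 7.0, 12.0, 17.0, 31.0, 33.0, 44.0, 38.0, 33.0, 50.0, 0.0 cfs; ΣQ_DR = 270.0 cfs.
V = ΣQ_DR · Δt = 270.0 × 900 s = 2.430 × 10^5 ft³.
Over A = 0.0684 mi², depth = V / A = 1.53 in.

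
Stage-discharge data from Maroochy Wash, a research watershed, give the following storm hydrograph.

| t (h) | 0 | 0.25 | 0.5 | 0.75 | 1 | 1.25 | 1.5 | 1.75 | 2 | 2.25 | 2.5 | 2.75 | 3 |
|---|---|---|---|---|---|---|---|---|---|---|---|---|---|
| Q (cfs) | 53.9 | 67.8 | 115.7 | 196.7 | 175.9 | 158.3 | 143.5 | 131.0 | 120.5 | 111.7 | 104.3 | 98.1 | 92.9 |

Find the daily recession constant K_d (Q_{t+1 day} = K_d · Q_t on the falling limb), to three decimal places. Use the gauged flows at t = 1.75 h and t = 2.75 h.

Between t = 1.75 h and t = 2.75 h the flow falls from 131.0 to 98.1 cfs over 4×0.25 h = 1 h.
Per-interval ratio K = (98.1/131.0)^(1/4) = 0.9302; K_d = K^(24/0.25) = 0.001.

K_d ≈ 0.001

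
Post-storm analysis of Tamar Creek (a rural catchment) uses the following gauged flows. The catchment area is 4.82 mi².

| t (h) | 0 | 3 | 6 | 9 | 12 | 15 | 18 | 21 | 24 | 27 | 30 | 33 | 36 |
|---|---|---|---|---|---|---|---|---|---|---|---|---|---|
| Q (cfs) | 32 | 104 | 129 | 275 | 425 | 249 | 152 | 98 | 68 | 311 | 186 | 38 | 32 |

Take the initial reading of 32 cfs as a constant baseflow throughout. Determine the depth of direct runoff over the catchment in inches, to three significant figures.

d ≈ 1.62 in

Direct runoff: 0.0, 72.0, 97.0, 243.0, 393.0, 217.0, 120.0, 66.0, 36.0, 279.0, 154.0, 6.0, 0.0 cfs; ΣQ_DR = 1683 cfs.
V = ΣQ_DR · Δt = 1683 × 10800 s = 1.818 × 10^7 ft³.
Over A = 4.82 mi², depth = V / A = 1.62 in.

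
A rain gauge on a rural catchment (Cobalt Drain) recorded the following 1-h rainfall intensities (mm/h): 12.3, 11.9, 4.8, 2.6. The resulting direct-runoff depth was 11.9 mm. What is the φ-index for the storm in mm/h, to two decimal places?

φ ≈ 6.15 mm/h

Only the 2 blocks with intensity above φ contribute runoff: 12.3, 11.9 mm/h.
Σ(I−φ)·Δt = d  ⇒  (12.3+11.9 − 2φ)·1 = 11.9
φ = (24.20 − 11.9/1) / 2 = 6.15 mm/h.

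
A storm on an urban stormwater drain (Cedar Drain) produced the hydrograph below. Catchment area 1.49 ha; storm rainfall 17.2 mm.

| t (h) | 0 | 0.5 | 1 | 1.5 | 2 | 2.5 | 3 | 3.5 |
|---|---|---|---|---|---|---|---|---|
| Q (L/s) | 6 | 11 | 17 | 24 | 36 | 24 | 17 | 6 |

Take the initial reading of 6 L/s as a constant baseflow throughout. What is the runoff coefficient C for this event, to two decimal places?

C ≈ 0.65

ΣQ_DR = 93.00 L/s; V = ΣQ_DR·Δt = 1.674 × 10^5 L.
Runoff depth d = V / A = 11.23 mm.
C = d / P = 11.23 / 17.2 = 0.65.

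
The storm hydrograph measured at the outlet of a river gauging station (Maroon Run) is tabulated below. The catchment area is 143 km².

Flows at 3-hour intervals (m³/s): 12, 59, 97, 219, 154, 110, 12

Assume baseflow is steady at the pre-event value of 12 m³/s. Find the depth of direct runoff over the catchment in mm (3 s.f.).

Direct runoff: 0.0, 47.0, 85.0, 207.0, 142.0, 98.0, 0.0 m³/s; ΣQ_DR = 579.0 m³/s.
V = ΣQ_DR · Δt = 579.0 × 10800 s = 6.253 × 10^6 m³.
Over A = 143 km², depth = V / A = 43.7 mm.

d ≈ 43.7 mm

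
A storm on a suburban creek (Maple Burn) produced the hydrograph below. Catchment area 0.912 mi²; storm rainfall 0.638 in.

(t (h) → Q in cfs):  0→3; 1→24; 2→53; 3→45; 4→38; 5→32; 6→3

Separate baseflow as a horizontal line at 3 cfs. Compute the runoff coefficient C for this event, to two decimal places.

ΣQ_DR = 177.0 cfs; V = ΣQ_DR·Δt = 6.372 × 10^5 ft³.
Runoff depth d = V / A = 0.3007 in.
C = d / P = 0.3007 / 0.638 = 0.47.

C ≈ 0.47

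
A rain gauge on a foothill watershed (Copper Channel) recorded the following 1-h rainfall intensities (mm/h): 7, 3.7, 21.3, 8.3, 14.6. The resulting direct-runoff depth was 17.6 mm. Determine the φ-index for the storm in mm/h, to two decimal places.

Only the 2 blocks with intensity above φ contribute runoff: 21.3, 14.6 mm/h.
Σ(I−φ)·Δt = d  ⇒  (21.3+14.6 − 2φ)·1 = 17.6
φ = (35.90 − 17.6/1) / 2 = 9.15 mm/h.

φ ≈ 9.15 mm/h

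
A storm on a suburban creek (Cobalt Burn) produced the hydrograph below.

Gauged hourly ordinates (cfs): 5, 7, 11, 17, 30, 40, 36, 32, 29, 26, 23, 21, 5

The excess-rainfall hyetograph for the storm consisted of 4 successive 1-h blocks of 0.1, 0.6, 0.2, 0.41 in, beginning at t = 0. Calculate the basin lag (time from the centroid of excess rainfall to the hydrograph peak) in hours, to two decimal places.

Centroid of excess rainfall: t_c = Σ P_i·t̄_i / ΣP_i = 2.2023 h (block centres at 0.5, 1.5, 2.5, 3.5 h).
Hydrograph peak occurs at t = 5 h, so basin lag t_L = 5 − 2.2023 = 2.80 h.

t_L ≈ 2.80 h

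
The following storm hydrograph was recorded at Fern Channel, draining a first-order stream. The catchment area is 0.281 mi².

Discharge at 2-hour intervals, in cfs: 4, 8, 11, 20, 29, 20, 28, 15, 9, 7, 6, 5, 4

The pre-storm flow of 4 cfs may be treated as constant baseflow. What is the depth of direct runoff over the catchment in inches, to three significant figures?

d ≈ 1.26 in

Direct runoff: 0.0, 4.0, 7.0, 16.0, 25.0, 16.0, 24.0, 11.0, 5.0, 3.0, 2.0, 1.0, 0.0 cfs; ΣQ_DR = 114.0 cfs.
V = ΣQ_DR · Δt = 114.0 × 7200 s = 8.208 × 10^5 ft³.
Over A = 0.281 mi², depth = V / A = 1.26 in.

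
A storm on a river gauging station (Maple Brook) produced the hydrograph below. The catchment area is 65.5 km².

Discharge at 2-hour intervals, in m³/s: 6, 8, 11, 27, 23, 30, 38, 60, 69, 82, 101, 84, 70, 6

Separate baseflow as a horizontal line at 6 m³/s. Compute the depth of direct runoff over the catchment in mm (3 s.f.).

d ≈ 58.4 mm

Direct runoff: 0.0, 2.0, 5.0, 21.0, 17.0, 24.0, 32.0, 54.0, 63.0, 76.0, 95.0, 78.0, 64.0, 0.0 m³/s; ΣQ_DR = 531.0 m³/s.
V = ΣQ_DR · Δt = 531.0 × 7200 s = 3.823 × 10^6 m³.
Over A = 65.5 km², depth = V / A = 58.4 mm.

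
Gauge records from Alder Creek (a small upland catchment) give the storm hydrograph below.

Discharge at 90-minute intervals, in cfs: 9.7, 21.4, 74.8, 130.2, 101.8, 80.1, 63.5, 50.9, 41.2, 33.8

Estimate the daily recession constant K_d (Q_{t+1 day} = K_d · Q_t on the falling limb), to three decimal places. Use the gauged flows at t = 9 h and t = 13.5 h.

Between t = 9 h and t = 13.5 h the flow falls from 63.5 to 33.8 cfs over 3×1.5 h = 4.5 h.
Per-interval ratio K = (33.8/63.5)^(1/3) = 0.8104; K_d = K^(24/1.5) = 0.035.

K_d ≈ 0.035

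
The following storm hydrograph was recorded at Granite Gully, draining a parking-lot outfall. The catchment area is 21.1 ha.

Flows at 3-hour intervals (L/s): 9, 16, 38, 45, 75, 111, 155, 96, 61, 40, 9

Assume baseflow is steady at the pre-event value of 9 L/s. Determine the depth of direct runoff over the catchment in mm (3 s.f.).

Direct runoff: 0.0, 7.0, 29.0, 36.0, 66.0, 102.0, 146.0, 87.0, 52.0, 31.0, 0.0 L/s; ΣQ_DR = 556.0 L/s.
V = ΣQ_DR · Δt = 556.0 × 10800 s = 6.005 × 10^6 L.
Over A = 21.1 ha, depth = V / A = 28.5 mm.

d ≈ 28.5 mm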